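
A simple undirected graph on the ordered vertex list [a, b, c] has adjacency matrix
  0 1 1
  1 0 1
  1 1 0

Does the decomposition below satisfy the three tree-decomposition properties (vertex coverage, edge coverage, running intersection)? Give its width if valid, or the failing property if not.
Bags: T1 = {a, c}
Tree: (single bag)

A tree decomposition must satisfy three properties: every vertex lies in some bag; for every edge, both endpoints lie together in some bag; and for every vertex, the bags containing it form a connected subtree. Here vertex b appears in no bag, so the decomposition is invalid.

No — vertex b appears in no bag.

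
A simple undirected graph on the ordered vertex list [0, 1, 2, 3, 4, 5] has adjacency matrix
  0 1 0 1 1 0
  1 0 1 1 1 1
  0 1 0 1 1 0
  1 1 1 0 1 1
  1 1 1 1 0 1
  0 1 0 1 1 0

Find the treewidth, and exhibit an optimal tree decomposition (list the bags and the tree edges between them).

Each bag holds 4 vertices, so the decomposition has width 3, which upper-bounds the treewidth. On the other hand G contains the 4-clique {0, 1, 3, 4}. A clique must lie in a single bag of any decomposition, so no decomposition can have width below 3. Combining the bounds, tw(G) = 3.

Treewidth 3.
One such decomposition:
Bags: B1 = {1, 2, 3, 4}  B2 = {1, 3, 4, 5}  B3 = {0, 1, 3, 4}
Tree: B1–B2, B1–B3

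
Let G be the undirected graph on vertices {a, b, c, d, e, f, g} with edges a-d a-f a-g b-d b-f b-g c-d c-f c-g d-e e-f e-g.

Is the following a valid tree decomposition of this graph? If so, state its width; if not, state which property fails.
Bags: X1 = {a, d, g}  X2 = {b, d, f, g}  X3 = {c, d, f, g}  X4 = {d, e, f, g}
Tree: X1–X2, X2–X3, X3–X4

No — edge (f,a) lies in no bag.

A tree decomposition must satisfy three properties: every vertex lies in some bag; for every edge, both endpoints lie together in some bag; and for every vertex, the bags containing it form a connected subtree. Here edge (f,a) lies in no bag, so the decomposition is invalid.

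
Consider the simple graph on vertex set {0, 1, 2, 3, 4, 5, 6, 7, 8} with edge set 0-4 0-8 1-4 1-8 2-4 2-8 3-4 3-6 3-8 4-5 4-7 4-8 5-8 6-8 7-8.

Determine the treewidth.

A width-2 tree decomposition is:
Bags: B1 = {0, 4, 8}  B2 = {4, 7, 8}  B3 = {2, 4, 8}  B4 = {4, 5, 8}  B5 = {3, 4, 8}  B6 = {3, 6, 8}  B7 = {1, 4, 8}
Tree: B1–B2, B1–B3, B1–B4, B4–B5, B5–B6, B1–B7
Every bag has size at most 3, so the width is 3 − 1 = 2 and tw(G) ≤ 2. For the lower bound, the 3 vertices {0, 4, 8} are pairwise adjacent, and any tree decomposition puts a clique entirely inside one bag — forcing width ≥ 2. The upper and lower bounds meet at 2, so that is the treewidth.

2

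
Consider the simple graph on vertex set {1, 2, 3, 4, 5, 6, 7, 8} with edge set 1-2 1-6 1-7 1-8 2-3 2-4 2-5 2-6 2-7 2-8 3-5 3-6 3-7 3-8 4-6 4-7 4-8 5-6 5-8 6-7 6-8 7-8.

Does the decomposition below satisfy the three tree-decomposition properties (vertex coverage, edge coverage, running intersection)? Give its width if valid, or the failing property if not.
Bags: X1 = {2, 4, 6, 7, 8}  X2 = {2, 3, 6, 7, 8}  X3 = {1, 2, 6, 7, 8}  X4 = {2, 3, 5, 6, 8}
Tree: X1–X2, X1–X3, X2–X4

Yes; width 4.

Every vertex of G appears in some bag (union = {1, 2, 3, 4, 5, 6, 7, 8}); every edge is covered by a bag; and for each vertex v the set of bags containing v is connected in the bag tree. The decomposition is therefore valid. The largest bag has 5 vertices, so the width is 4.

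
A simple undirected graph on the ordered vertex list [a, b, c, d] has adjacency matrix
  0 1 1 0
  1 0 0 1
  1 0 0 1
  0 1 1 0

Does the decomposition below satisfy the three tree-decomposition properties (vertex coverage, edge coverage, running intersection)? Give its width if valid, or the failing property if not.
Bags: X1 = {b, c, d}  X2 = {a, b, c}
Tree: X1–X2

Yes; width 2.

Vertex coverage: the bags together contain {a, b, c, d}, the full vertex set. Edge coverage: each edge of G has both endpoints in at least one bag. Running intersection: for every vertex, the bags containing it form a connected subtree. All three properties hold, so this is a valid tree decomposition of width max|bag| − 1 = 2, and hence tw(G) ≤ 2.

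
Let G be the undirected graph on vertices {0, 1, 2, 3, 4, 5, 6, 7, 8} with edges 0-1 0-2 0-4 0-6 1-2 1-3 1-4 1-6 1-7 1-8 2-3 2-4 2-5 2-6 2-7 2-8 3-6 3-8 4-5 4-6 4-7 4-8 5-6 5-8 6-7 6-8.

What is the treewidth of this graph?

4

A width-4 tree decomposition is:
Bags: B1 = {1, 2, 4, 6, 7}  B2 = {0, 1, 2, 4, 6}  B3 = {1, 2, 4, 6, 8}  B4 = {1, 2, 3, 6, 8}  B5 = {2, 4, 5, 6, 8}
Tree: B1–B2, B1–B3, B3–B4, B3–B5
The largest bag has 5 vertices, giving width 4; this decomposition certifies tw(G) ≤ 4. Conversely, {1, 2, 3, 6, 8} is a clique of size 5, and the vertices of any clique must share a bag in every tree decomposition; so some bag has ≥ 5 vertices and tw(G) ≥ 4. Therefore the treewidth is 4.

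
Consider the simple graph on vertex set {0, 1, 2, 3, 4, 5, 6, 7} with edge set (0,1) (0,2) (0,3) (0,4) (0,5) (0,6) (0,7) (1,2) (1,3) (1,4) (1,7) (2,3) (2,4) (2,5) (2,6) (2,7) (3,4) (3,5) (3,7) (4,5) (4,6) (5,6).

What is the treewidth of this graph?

A width-4 tree decomposition is:
Bags: B1 = {0, 2, 4, 5, 6}  B2 = {0, 2, 3, 4, 5}  B3 = {0, 1, 2, 3, 4}  B4 = {0, 1, 2, 3, 7}
Tree: B1–B2, B2–B3, B3–B4
Each bag holds 5 vertices, so the decomposition has width 4, which upper-bounds the treewidth. On the other hand G contains the 5-clique {0, 1, 2, 3, 4}. A clique must lie in a single bag of any decomposition, so no decomposition can have width below 4. Hence tw(G) = 4 exactly.

4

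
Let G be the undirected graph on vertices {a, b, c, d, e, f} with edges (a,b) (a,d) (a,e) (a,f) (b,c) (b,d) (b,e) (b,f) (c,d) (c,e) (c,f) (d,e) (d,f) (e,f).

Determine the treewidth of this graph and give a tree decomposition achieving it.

Treewidth 4.
One optimal decomposition is:
Bags: B1 = {b, c, d, e, f}  B2 = {a, b, d, e, f}
Tree: B1–B2

Each bag holds 5 vertices, so the decomposition has width 4, which upper-bounds the treewidth. For the lower bound, the 5 vertices {b, c, d, e, f} are pairwise adjacent, and any tree decomposition puts a clique entirely inside one bag — forcing width ≥ 4. Therefore the treewidth is 4.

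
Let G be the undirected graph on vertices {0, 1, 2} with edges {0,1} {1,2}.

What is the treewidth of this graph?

A width-1 tree decomposition is:
Bags: B1 = {1, 2}  B2 = {0, 1}
Tree: B1–B2
Every bag has size at most 2, so the width is 2 − 1 = 1 and tw(G) ≤ 1. G has an edge, so its treewidth is at least 1. Combining the bounds, tw(G) = 1.

1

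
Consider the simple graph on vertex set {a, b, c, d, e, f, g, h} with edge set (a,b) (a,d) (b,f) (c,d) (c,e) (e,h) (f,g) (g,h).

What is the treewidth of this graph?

2

A width-2 tree decomposition is:
Bags: B1 = {e, g, h}  B2 = {c, e, g}  B3 = {c, d, g}  B4 = {a, d, g}  B5 = {a, b, g}  B6 = {b, f, g}
Tree: B1–B2, B2–B3, B3–B4, B4–B5, B5–B6
The largest bag has 3 vertices, giving width 2; this decomposition certifies tw(G) ≤ 2. For the lower bound, G contains the cycle g–h–e–c–d–a–b–f–g, so G is not a forest; only forests have treewidth ≤ 1, hence tw(G) ≥ 2. Therefore the treewidth is 2.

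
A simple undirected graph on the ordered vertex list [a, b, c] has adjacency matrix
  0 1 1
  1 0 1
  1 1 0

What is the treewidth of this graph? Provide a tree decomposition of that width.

Treewidth 2.
One such decomposition:
Bags: B1 = {a, b, c}
Tree: (single bag)

A single bag containing all 3 vertices is trivially a valid decomposition of width 2. On the other hand G contains the 3-clique {a, b, c}. A clique must lie in a single bag of any decomposition, so no decomposition can have width below 2. The upper and lower bounds meet at 2, so that is the treewidth.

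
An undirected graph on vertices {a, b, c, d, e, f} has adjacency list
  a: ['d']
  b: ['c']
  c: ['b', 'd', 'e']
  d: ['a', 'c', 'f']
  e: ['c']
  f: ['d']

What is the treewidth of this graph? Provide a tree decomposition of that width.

Each bag holds 2 vertices, so the decomposition has width 1, which upper-bounds the treewidth. Since G has at least one edge (e.g. d–a), it is not an edgeless graph, so tw(G) ≥ 1. Combining the bounds, tw(G) = 1.

Treewidth 1.
One optimal decomposition is:
Bags: B1 = {a, d}  B2 = {c, d}  B3 = {c, e}  B4 = {b, c}  B5 = {d, f}
Tree: B1–B2, B2–B3, B3–B4, B1–B5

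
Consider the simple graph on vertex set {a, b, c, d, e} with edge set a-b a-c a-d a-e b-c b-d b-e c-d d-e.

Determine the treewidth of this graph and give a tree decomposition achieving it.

Treewidth 3.
One such decomposition:
Bags: B1 = {a, b, c, d}  B2 = {a, b, d, e}
Tree: B1–B2

The largest bag has 4 vertices, giving width 3; this decomposition certifies tw(G) ≤ 3. On the other hand G contains the 4-clique {a, b, d, e}. A clique must lie in a single bag of any decomposition, so no decomposition can have width below 3. The upper and lower bounds meet at 3, so that is the treewidth.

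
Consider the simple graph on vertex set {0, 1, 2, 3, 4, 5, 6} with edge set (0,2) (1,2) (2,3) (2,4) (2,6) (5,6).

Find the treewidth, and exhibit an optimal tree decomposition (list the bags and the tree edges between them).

Treewidth 1.
Bags: B1 = {0, 2}  B2 = {2, 4}  B3 = {1, 2}  B4 = {2, 3}  B5 = {2, 6}  B6 = {5, 6}
Tree: B1–B2, B2–B3, B3–B4, B2–B5, B5–B6

Each bag holds 2 vertices, so the decomposition has width 1, which upper-bounds the treewidth. Since G has at least one edge (e.g. 2–0), it is not an edgeless graph, so tw(G) ≥ 1. Hence tw(G) = 1 exactly.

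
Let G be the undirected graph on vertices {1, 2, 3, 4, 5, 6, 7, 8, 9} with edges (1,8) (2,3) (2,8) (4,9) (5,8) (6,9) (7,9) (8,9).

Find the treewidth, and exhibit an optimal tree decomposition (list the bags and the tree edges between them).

Treewidth 1.
Bags: B1 = {8, 9}  B2 = {2, 8}  B3 = {4, 9}  B4 = {7, 9}  B5 = {6, 9}  B6 = {1, 8}  B7 = {2, 3}  B8 = {5, 8}
Tree: B1–B2, B1–B3, B3–B4, B4–B5, B1–B6, B2–B7, B1–B8

The largest bag has 2 vertices, giving width 1; this decomposition certifies tw(G) ≤ 1. Since G has at least one edge (e.g. 9–8), it is not an edgeless graph, so tw(G) ≥ 1. The upper and lower bounds meet at 1, so that is the treewidth.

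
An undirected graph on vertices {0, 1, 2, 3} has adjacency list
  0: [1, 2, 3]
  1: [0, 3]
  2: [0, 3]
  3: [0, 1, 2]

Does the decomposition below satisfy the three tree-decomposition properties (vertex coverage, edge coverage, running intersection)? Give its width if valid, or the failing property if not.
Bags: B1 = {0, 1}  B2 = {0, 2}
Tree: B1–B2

No — vertex 3 appears in no bag.

A tree decomposition must satisfy three properties: every vertex lies in some bag; for every edge, both endpoints lie together in some bag; and for every vertex, the bags containing it form a connected subtree. Here vertex 3 appears in no bag, so the decomposition is invalid.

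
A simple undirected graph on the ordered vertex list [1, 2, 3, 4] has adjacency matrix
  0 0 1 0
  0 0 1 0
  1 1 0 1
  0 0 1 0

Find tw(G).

A width-1 tree decomposition is:
Bags: B1 = {1, 3}  B2 = {3, 4}  B3 = {2, 3}
Tree: B1–B2, B2–B3
Each bag holds 2 vertices, so the decomposition has width 1, which upper-bounds the treewidth. Any graph with an edge has treewidth ≥ 1, and G has the edge 1–3. The upper and lower bounds meet at 1, so that is the treewidth.

1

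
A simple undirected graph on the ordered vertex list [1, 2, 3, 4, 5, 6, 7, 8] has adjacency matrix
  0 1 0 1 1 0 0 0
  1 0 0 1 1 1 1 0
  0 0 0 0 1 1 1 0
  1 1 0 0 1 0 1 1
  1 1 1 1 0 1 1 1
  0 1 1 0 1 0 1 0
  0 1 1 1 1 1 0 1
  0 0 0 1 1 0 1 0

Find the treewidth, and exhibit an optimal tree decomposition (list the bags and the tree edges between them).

The largest bag has 4 vertices, giving width 3; this decomposition certifies tw(G) ≤ 3. On the other hand G contains the 4-clique {1, 2, 4, 5}. A clique must lie in a single bag of any decomposition, so no decomposition can have width below 3. Hence tw(G) = 3 exactly.

Treewidth 3.
Bags: B1 = {2, 5, 6, 7}  B2 = {2, 4, 5, 7}  B3 = {4, 5, 7, 8}  B4 = {3, 5, 6, 7}  B5 = {1, 2, 4, 5}
Tree: B1–B2, B2–B3, B1–B4, B2–B5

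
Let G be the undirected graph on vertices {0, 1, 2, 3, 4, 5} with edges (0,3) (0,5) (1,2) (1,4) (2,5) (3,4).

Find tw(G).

2

A width-2 tree decomposition is:
Bags: B1 = {0, 3, 4}  B2 = {0, 4, 5}  B3 = {2, 4, 5}  B4 = {1, 2, 4}
Tree: B1–B2, B2–B3, B3–B4
Each bag holds 3 vertices, so the decomposition has width 2, which upper-bounds the treewidth. For the lower bound, G contains the cycle 4–3–0–5–2–1–4, so G is not a forest; only forests have treewidth ≤ 1, hence tw(G) ≥ 2. Therefore the treewidth is 2.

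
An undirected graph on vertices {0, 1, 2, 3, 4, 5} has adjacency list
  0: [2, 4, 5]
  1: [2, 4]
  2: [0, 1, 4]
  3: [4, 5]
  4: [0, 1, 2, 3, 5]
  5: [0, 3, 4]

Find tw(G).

A width-2 tree decomposition is:
Bags: B1 = {1, 2, 4}  B2 = {0, 2, 4}  B3 = {0, 4, 5}  B4 = {3, 4, 5}
Tree: B1–B2, B2–B3, B3–B4
Each bag holds 3 vertices, so the decomposition has width 2, which upper-bounds the treewidth. Conversely, {0, 2, 4} is a clique of size 3, and the vertices of any clique must share a bag in every tree decomposition; so some bag has ≥ 3 vertices and tw(G) ≥ 2. The upper and lower bounds meet at 2, so that is the treewidth.

2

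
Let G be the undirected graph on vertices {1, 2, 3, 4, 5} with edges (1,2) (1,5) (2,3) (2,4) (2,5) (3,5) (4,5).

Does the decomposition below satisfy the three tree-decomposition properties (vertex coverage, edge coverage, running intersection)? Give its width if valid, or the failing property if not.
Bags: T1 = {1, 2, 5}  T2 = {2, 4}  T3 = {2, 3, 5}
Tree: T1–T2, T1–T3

A tree decomposition must satisfy three properties: every vertex lies in some bag; for every edge, both endpoints lie together in some bag; and for every vertex, the bags containing it form a connected subtree. Here edge (5,4) lies in no bag, so the decomposition is invalid.

No — edge (5,4) lies in no bag.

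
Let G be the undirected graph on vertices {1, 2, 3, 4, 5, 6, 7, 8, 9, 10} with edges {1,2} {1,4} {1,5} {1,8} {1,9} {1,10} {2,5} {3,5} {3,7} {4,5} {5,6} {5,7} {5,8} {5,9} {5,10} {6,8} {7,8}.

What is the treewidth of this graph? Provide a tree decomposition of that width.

Treewidth 2.
One such decomposition:
Bags: B1 = {1, 5, 9}  B2 = {1, 5, 8}  B3 = {5, 7, 8}  B4 = {1, 2, 5}  B5 = {5, 6, 8}  B6 = {1, 4, 5}  B7 = {3, 5, 7}  B8 = {1, 5, 10}
Tree: B1–B2, B2–B3, B2–B4, B2–B5, B1–B6, B3–B7, B6–B8

Every bag has size at most 3, so the width is 3 − 1 = 2 and tw(G) ≤ 2. Conversely, {1, 2, 5} is a clique of size 3, and the vertices of any clique must share a bag in every tree decomposition; so some bag has ≥ 3 vertices and tw(G) ≥ 2. The upper and lower bounds meet at 2, so that is the treewidth.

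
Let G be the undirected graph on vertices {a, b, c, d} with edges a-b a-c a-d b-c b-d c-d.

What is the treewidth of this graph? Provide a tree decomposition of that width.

Treewidth 3.
One such decomposition:
Bags: B1 = {a, b, c, d}
Tree: (single bag)

With just one bag of size 4, the width is 4 − 1 = 3, so tw(G) ≤ 3. On the other hand G contains the 4-clique {a, b, c, d}. A clique must lie in a single bag of any decomposition, so no decomposition can have width below 3. Hence tw(G) = 3 exactly.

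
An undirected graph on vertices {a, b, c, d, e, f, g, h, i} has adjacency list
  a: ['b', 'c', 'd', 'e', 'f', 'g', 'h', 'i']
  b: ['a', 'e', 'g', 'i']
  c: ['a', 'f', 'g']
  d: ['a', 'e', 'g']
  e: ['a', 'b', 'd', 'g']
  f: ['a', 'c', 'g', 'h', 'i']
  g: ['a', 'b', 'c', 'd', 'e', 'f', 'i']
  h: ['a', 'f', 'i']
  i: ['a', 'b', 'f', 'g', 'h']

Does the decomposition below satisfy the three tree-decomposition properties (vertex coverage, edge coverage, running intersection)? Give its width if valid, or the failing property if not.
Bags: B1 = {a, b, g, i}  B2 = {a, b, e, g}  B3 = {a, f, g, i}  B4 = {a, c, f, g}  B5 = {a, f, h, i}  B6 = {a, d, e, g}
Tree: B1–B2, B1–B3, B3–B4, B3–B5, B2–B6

Yes; width 3.

Every vertex of G appears in some bag (union = {a, b, c, d, e, f, g, h, i}); every edge is covered by a bag; and for each vertex v the set of bags containing v is connected in the bag tree. The decomposition is therefore valid. The largest bag has 4 vertices, so the width is 3.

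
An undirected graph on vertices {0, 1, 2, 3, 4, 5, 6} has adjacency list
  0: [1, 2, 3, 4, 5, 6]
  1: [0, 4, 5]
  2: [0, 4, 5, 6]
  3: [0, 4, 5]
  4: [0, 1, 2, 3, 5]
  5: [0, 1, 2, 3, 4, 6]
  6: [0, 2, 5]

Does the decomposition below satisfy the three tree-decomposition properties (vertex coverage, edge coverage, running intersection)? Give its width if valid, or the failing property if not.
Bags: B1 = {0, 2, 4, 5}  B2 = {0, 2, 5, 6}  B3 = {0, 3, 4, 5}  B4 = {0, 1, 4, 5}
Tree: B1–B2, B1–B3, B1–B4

Yes; width 3.

Checking the three conditions: (i) the bags cover all of {0, 1, 2, 3, 4, 5, 6}; (ii) for each edge, some bag contains both endpoints; (iii) the bags containing any fixed vertex form a subtree. All hold, so the decomposition is valid with width 4 − 1 = 3.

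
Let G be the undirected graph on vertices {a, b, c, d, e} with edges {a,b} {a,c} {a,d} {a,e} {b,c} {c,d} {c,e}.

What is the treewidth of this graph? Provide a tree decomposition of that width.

Treewidth 2.
One optimal decomposition is:
Bags: B1 = {a, c, e}  B2 = {a, b, c}  B3 = {a, c, d}
Tree: B1–B2, B1–B3

Each bag holds 3 vertices, so the decomposition has width 2, which upper-bounds the treewidth. On the other hand G contains the 3-clique {a, c, d}. A clique must lie in a single bag of any decomposition, so no decomposition can have width below 2. Hence tw(G) = 2 exactly.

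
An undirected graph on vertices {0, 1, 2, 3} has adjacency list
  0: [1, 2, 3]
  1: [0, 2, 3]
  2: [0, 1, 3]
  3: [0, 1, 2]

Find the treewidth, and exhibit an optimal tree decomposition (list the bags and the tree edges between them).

With just one bag of size 4, the width is 4 − 1 = 3, so tw(G) ≤ 3. For the lower bound, the 4 vertices {0, 1, 2, 3} are pairwise adjacent, and any tree decomposition puts a clique entirely inside one bag — forcing width ≥ 3. Combining the bounds, tw(G) = 3.

Treewidth 3.
Bags: B1 = {0, 1, 2, 3}
Tree: (single bag)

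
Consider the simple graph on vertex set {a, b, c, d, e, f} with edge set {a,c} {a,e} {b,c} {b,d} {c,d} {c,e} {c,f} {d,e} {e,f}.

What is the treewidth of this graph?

A width-2 tree decomposition is:
Bags: B1 = {b, c, d}  B2 = {c, d, e}  B3 = {a, c, e}  B4 = {c, e, f}
Tree: B1–B2, B2–B3, B2–B4
Every bag has size at most 3, so the width is 3 − 1 = 2 and tw(G) ≤ 2. On the other hand G contains the 3-clique {c, d, e}. A clique must lie in a single bag of any decomposition, so no decomposition can have width below 2. Hence tw(G) = 2 exactly.

2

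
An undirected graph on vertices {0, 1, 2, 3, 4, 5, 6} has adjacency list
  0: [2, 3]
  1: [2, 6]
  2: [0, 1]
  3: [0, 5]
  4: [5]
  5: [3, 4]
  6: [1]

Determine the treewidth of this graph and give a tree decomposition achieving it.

The largest bag has 2 vertices, giving width 1; this decomposition certifies tw(G) ≤ 1. Any graph with an edge has treewidth ≥ 1, and G has the edge 6–1. Hence tw(G) = 1 exactly.

Treewidth 1.
One optimal decomposition is:
Bags: B1 = {1, 6}  B2 = {1, 2}  B3 = {0, 2}  B4 = {0, 3}  B5 = {3, 5}  B6 = {4, 5}
Tree: B1–B2, B2–B3, B3–B4, B4–B5, B5–B6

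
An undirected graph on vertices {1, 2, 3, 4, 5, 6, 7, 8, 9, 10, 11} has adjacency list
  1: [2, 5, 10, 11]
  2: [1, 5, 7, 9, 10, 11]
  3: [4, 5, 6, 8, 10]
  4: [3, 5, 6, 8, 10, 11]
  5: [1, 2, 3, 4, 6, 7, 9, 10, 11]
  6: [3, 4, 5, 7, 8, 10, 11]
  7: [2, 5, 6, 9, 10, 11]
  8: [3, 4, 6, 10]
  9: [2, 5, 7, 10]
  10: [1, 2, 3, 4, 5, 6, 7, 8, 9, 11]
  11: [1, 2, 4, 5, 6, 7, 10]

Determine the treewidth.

A width-4 tree decomposition is:
Bags: B1 = {4, 5, 6, 10, 11}  B2 = {5, 6, 7, 10, 11}  B3 = {2, 5, 7, 10, 11}  B4 = {1, 2, 5, 10, 11}  B5 = {2, 5, 7, 9, 10}  B6 = {3, 4, 5, 6, 10}  B7 = {3, 4, 6, 8, 10}
Tree: B1–B2, B2–B3, B3–B4, B3–B5, B1–B6, B6–B7
The largest bag has 5 vertices, giving width 4; this decomposition certifies tw(G) ≤ 4. For the lower bound, the 5 vertices {3, 4, 6, 8, 10} are pairwise adjacent, and any tree decomposition puts a clique entirely inside one bag — forcing width ≥ 4. Therefore the treewidth is 4.

4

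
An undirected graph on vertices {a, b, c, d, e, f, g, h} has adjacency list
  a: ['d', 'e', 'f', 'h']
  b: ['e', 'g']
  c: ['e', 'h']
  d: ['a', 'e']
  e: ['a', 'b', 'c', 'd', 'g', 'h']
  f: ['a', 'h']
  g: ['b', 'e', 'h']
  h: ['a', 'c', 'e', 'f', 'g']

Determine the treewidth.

2

A width-2 tree decomposition is:
Bags: B1 = {a, e, h}  B2 = {c, e, h}  B3 = {e, g, h}  B4 = {a, f, h}  B5 = {a, d, e}  B6 = {b, e, g}
Tree: B1–B2, B1–B3, B1–B4, B1–B5, B3–B6
Every bag has size at most 3, so the width is 3 − 1 = 2 and tw(G) ≤ 2. On the other hand G contains the 3-clique {a, d, e}. A clique must lie in a single bag of any decomposition, so no decomposition can have width below 2. Hence tw(G) = 2 exactly.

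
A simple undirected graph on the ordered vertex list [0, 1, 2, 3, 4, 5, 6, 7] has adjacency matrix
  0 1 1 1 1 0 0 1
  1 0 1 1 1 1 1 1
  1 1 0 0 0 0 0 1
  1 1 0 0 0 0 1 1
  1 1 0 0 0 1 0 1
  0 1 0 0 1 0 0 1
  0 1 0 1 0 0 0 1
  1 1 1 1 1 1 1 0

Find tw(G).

A width-3 tree decomposition is:
Bags: B1 = {0, 1, 3, 7}  B2 = {0, 1, 4, 7}  B3 = {0, 1, 2, 7}  B4 = {1, 3, 6, 7}  B5 = {1, 4, 5, 7}
Tree: B1–B2, B2–B3, B1–B4, B2–B5
Each bag holds 4 vertices, so the decomposition has width 3, which upper-bounds the treewidth. On the other hand G contains the 4-clique {0, 1, 2, 7}. A clique must lie in a single bag of any decomposition, so no decomposition can have width below 3. The upper and lower bounds meet at 3, so that is the treewidth.

3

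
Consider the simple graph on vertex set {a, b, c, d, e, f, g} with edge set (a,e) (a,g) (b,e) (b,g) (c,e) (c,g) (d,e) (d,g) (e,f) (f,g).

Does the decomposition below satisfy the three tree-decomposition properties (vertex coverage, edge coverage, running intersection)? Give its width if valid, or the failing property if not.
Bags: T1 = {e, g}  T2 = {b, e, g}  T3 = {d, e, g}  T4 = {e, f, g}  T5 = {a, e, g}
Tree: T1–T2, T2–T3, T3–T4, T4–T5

No — vertex c appears in no bag.

A tree decomposition must satisfy three properties: every vertex lies in some bag; for every edge, both endpoints lie together in some bag; and for every vertex, the bags containing it form a connected subtree. Here vertex c appears in no bag, so the decomposition is invalid.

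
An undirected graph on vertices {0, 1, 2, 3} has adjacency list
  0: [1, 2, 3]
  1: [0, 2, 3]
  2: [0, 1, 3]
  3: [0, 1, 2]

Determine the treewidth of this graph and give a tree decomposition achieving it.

Treewidth 3.
One optimal decomposition is:
Bags: B1 = {0, 1, 2, 3}
Tree: (single bag)

A single bag containing all 4 vertices is trivially a valid decomposition of width 3. Conversely, {0, 1, 2, 3} is a clique of size 4, and the vertices of any clique must share a bag in every tree decomposition; so some bag has ≥ 4 vertices and tw(G) ≥ 3. Therefore the treewidth is 3.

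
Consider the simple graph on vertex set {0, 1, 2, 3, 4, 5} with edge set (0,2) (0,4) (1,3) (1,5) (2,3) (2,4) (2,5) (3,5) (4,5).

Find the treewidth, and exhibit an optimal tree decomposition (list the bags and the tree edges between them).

Each bag holds 3 vertices, so the decomposition has width 2, which upper-bounds the treewidth. For the lower bound, the 3 vertices {1, 3, 5} are pairwise adjacent, and any tree decomposition puts a clique entirely inside one bag — forcing width ≥ 2. Hence tw(G) = 2 exactly.

Treewidth 2.
One such decomposition:
Bags: B1 = {1, 3, 5}  B2 = {2, 3, 5}  B3 = {2, 4, 5}  B4 = {0, 2, 4}
Tree: B1–B2, B2–B3, B3–B4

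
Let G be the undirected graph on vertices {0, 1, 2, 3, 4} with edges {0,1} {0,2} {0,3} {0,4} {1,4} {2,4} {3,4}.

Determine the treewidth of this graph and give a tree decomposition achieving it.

Treewidth 2.
Bags: B1 = {0, 1, 4}  B2 = {0, 2, 4}  B3 = {0, 3, 4}
Tree: B1–B2, B2–B3

The largest bag has 3 vertices, giving width 2; this decomposition certifies tw(G) ≤ 2. For the lower bound, the 3 vertices {0, 1, 4} are pairwise adjacent, and any tree decomposition puts a clique entirely inside one bag — forcing width ≥ 2. Combining the bounds, tw(G) = 2.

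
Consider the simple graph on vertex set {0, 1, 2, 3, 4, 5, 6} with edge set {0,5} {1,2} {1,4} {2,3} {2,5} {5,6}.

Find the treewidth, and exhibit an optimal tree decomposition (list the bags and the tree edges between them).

The largest bag has 2 vertices, giving width 1; this decomposition certifies tw(G) ≤ 1. Any graph with an edge has treewidth ≥ 1, and G has the edge 3–2. Therefore the treewidth is 1.

Treewidth 1.
One optimal decomposition is:
Bags: B1 = {2, 3}  B2 = {2, 5}  B3 = {1, 2}  B4 = {5, 6}  B5 = {0, 5}  B6 = {1, 4}
Tree: B1–B2, B1–B3, B2–B4, B2–B5, B3–B6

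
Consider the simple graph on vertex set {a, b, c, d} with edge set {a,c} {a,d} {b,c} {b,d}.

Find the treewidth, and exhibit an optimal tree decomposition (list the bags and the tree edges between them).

Treewidth 2.
One optimal decomposition is:
Bags: B1 = {a, b, c}  B2 = {a, b, d}
Tree: B1–B2

Each bag holds 3 vertices, so the decomposition has width 2, which upper-bounds the treewidth. Since a–c–b–d–a is a cycle in G, G is not acyclic. Forests are exactly the graphs of treewidth ≤ 1, so tw(G) ≥ 2. Combining the bounds, tw(G) = 2.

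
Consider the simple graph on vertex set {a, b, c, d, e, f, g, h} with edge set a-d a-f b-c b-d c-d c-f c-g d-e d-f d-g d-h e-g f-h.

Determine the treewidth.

A width-2 tree decomposition is:
Bags: B1 = {d, e, g}  B2 = {c, d, g}  B3 = {c, d, f}  B4 = {b, c, d}  B5 = {d, f, h}  B6 = {a, d, f}
Tree: B1–B2, B2–B3, B3–B4, B3–B5, B3–B6
Each bag holds 3 vertices, so the decomposition has width 2, which upper-bounds the treewidth. On the other hand G contains the 3-clique {d, e, g}. A clique must lie in a single bag of any decomposition, so no decomposition can have width below 2. Therefore the treewidth is 2.

2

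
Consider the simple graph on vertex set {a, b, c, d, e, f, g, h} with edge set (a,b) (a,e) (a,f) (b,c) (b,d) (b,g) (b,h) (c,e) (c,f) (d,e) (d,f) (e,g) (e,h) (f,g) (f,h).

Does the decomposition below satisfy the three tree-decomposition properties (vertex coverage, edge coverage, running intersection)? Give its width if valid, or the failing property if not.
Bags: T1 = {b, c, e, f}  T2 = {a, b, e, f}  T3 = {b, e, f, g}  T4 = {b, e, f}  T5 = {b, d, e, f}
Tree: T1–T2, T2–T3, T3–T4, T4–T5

No — vertex h appears in no bag.

A tree decomposition must satisfy three properties: every vertex lies in some bag; for every edge, both endpoints lie together in some bag; and for every vertex, the bags containing it form a connected subtree. Here vertex h appears in no bag, so the decomposition is invalid.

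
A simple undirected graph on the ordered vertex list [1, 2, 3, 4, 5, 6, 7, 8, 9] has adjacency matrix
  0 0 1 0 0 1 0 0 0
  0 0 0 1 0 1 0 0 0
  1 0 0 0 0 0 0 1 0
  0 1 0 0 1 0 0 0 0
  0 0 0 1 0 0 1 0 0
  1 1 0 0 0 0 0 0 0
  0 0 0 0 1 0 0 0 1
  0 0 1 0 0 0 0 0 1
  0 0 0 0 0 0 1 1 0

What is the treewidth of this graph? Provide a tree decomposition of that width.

Treewidth 2.
Bags: B1 = {7, 8, 9}  B2 = {5, 7, 8}  B3 = {4, 5, 8}  B4 = {2, 4, 8}  B5 = {2, 6, 8}  B6 = {1, 6, 8}  B7 = {1, 3, 8}
Tree: B1–B2, B2–B3, B3–B4, B4–B5, B5–B6, B6–B7

Every bag has size at most 3, so the width is 3 − 1 = 2 and tw(G) ≤ 2. For the lower bound, G contains the cycle 8–9–7–5–4–2–6–1–3–8, so G is not a forest; only forests have treewidth ≤ 1, hence tw(G) ≥ 2. Combining the bounds, tw(G) = 2.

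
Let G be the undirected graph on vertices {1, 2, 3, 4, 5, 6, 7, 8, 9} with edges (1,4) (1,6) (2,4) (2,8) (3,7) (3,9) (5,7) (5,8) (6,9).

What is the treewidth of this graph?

A width-2 tree decomposition is:
Bags: B1 = {1, 4, 6}  B2 = {2, 4, 6}  B3 = {2, 6, 8}  B4 = {5, 6, 8}  B5 = {5, 6, 7}  B6 = {3, 6, 7}  B7 = {3, 6, 9}
Tree: B1–B2, B2–B3, B3–B4, B4–B5, B5–B6, B6–B7
The largest bag has 3 vertices, giving width 2; this decomposition certifies tw(G) ≤ 2. The edges 6–1–4–2–8–5–7–3–9–6 form a cycle, so G is not a tree and its treewidth is at least 2. Hence tw(G) = 2 exactly.

2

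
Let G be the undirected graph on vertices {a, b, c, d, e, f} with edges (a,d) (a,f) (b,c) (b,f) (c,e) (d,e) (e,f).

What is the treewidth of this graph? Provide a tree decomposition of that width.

Every bag has size at most 3, so the width is 3 − 1 = 2 and tw(G) ≤ 2. For the lower bound, G contains the cycle b–c–e–f–b, so G is not a forest; only forests have treewidth ≤ 1, hence tw(G) ≥ 2. The upper and lower bounds meet at 2, so that is the treewidth.

Treewidth 2.
Bags: B1 = {b, c, f}  B2 = {c, e, f}  B3 = {a, e, f}  B4 = {a, d, e}
Tree: B1–B2, B2–B3, B3–B4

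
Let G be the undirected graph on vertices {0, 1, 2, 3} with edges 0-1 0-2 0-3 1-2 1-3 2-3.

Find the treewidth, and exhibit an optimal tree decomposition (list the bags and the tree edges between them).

With just one bag of size 4, the width is 4 − 1 = 3, so tw(G) ≤ 3. Conversely, {0, 1, 2, 3} is a clique of size 4, and the vertices of any clique must share a bag in every tree decomposition; so some bag has ≥ 4 vertices and tw(G) ≥ 3. The upper and lower bounds meet at 3, so that is the treewidth.

Treewidth 3.
One such decomposition:
Bags: B1 = {0, 1, 2, 3}
Tree: (single bag)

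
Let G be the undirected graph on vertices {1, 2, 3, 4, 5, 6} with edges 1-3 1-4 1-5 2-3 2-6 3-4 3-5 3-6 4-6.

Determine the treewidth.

2

A width-2 tree decomposition is:
Bags: B1 = {3, 4, 6}  B2 = {1, 3, 4}  B3 = {1, 3, 5}  B4 = {2, 3, 6}
Tree: B1–B2, B2–B3, B1–B4
Every bag has size at most 3, so the width is 3 − 1 = 2 and tw(G) ≤ 2. Conversely, {1, 3, 4} is a clique of size 3, and the vertices of any clique must share a bag in every tree decomposition; so some bag has ≥ 3 vertices and tw(G) ≥ 2. Combining the bounds, tw(G) = 2.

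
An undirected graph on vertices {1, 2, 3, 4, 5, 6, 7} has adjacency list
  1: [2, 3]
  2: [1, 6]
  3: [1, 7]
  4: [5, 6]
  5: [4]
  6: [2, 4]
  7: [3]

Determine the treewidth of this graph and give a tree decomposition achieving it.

Each bag holds 2 vertices, so the decomposition has width 1, which upper-bounds the treewidth. Any graph with an edge has treewidth ≥ 1, and G has the edge 5–4. Hence tw(G) = 1 exactly.

Treewidth 1.
Bags: B1 = {4, 5}  B2 = {4, 6}  B3 = {2, 6}  B4 = {1, 2}  B5 = {1, 3}  B6 = {3, 7}
Tree: B1–B2, B2–B3, B3–B4, B4–B5, B5–B6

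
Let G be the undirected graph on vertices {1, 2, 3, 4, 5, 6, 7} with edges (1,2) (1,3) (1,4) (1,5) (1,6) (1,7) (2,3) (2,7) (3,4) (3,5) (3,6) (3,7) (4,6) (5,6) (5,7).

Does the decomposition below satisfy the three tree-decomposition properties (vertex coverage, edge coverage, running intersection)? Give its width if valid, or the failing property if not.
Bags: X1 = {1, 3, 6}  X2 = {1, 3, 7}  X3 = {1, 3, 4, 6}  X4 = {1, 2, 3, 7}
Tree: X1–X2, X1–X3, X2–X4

A tree decomposition must satisfy three properties: every vertex lies in some bag; for every edge, both endpoints lie together in some bag; and for every vertex, the bags containing it form a connected subtree. Here vertex 5 appears in no bag, so the decomposition is invalid.

No — vertex 5 appears in no bag.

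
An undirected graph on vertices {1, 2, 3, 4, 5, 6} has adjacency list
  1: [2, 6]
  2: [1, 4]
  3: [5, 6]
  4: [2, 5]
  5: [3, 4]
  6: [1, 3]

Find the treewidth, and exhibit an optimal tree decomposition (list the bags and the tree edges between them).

Treewidth 2.
One such decomposition:
Bags: B1 = {1, 3, 6}  B2 = {1, 2, 3}  B3 = {2, 3, 4}  B4 = {3, 4, 5}
Tree: B1–B2, B2–B3, B3–B4

Each bag holds 3 vertices, so the decomposition has width 2, which upper-bounds the treewidth. For the lower bound, G contains the cycle 3–6–1–2–4–5–3, so G is not a forest; only forests have treewidth ≤ 1, hence tw(G) ≥ 2. Combining the bounds, tw(G) = 2.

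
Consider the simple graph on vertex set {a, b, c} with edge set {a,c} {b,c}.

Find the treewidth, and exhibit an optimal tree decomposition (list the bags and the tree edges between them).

Each bag holds 2 vertices, so the decomposition has width 1, which upper-bounds the treewidth. G has an edge, so its treewidth is at least 1. The upper and lower bounds meet at 1, so that is the treewidth.

Treewidth 1.
One such decomposition:
Bags: B1 = {a, c}  B2 = {b, c}
Tree: B1–B2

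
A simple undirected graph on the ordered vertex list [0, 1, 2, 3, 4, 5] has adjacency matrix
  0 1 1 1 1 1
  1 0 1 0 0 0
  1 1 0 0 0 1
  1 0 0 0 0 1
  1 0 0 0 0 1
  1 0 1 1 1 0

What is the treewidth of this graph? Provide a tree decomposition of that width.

The largest bag has 3 vertices, giving width 2; this decomposition certifies tw(G) ≤ 2. Conversely, {0, 1, 2} is a clique of size 3, and the vertices of any clique must share a bag in every tree decomposition; so some bag has ≥ 3 vertices and tw(G) ≥ 2. Combining the bounds, tw(G) = 2.

Treewidth 2.
Bags: B1 = {0, 4, 5}  B2 = {0, 3, 5}  B3 = {0, 2, 5}  B4 = {0, 1, 2}
Tree: B1–B2, B1–B3, B3–B4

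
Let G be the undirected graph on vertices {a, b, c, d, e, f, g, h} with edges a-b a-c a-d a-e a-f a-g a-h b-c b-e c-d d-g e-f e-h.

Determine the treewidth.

2

A width-2 tree decomposition is:
Bags: B1 = {a, b, e}  B2 = {a, b, c}  B3 = {a, c, d}  B4 = {a, d, g}  B5 = {a, e, h}  B6 = {a, e, f}
Tree: B1–B2, B2–B3, B3–B4, B1–B5, B1–B6
Every bag has size at most 3, so the width is 3 − 1 = 2 and tw(G) ≤ 2. On the other hand G contains the 3-clique {a, d, g}. A clique must lie in a single bag of any decomposition, so no decomposition can have width below 2. The upper and lower bounds meet at 2, so that is the treewidth.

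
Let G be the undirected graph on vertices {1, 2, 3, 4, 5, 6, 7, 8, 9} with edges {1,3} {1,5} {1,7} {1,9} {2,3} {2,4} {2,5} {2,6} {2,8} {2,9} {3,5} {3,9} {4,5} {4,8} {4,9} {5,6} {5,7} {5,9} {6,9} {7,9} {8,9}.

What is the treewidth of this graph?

A width-3 tree decomposition is:
Bags: B1 = {2, 5, 6, 9}  B2 = {2, 3, 5, 9}  B3 = {1, 3, 5, 9}  B4 = {1, 5, 7, 9}  B5 = {2, 4, 5, 9}  B6 = {2, 4, 8, 9}
Tree: B1–B2, B2–B3, B3–B4, B1–B5, B5–B6
Each bag holds 4 vertices, so the decomposition has width 3, which upper-bounds the treewidth. On the other hand G contains the 4-clique {2, 4, 8, 9}. A clique must lie in a single bag of any decomposition, so no decomposition can have width below 3. The upper and lower bounds meet at 3, so that is the treewidth.

3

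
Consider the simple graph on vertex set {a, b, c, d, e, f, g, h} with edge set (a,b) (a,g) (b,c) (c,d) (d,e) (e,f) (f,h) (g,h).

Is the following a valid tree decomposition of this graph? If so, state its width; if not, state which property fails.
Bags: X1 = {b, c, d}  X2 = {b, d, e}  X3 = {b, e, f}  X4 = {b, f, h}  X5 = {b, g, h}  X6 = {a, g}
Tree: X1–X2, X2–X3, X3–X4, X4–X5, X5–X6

No — edge (b,a) lies in no bag.

A tree decomposition must satisfy three properties: every vertex lies in some bag; for every edge, both endpoints lie together in some bag; and for every vertex, the bags containing it form a connected subtree. Here edge (b,a) lies in no bag, so the decomposition is invalid.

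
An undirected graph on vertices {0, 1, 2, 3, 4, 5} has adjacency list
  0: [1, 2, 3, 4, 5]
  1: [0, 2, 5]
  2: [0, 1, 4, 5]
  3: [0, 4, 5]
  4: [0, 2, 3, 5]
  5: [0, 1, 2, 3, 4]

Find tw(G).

3

A width-3 tree decomposition is:
Bags: B1 = {0, 2, 4, 5}  B2 = {0, 1, 2, 5}  B3 = {0, 3, 4, 5}
Tree: B1–B2, B1–B3
The largest bag has 4 vertices, giving width 3; this decomposition certifies tw(G) ≤ 3. Conversely, {0, 1, 2, 5} is a clique of size 4, and the vertices of any clique must share a bag in every tree decomposition; so some bag has ≥ 4 vertices and tw(G) ≥ 3. Hence tw(G) = 3 exactly.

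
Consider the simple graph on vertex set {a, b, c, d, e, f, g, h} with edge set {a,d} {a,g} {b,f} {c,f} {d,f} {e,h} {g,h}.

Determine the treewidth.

A width-1 tree decomposition is:
Bags: B1 = {d, f}  B2 = {b, f}  B3 = {a, d}  B4 = {c, f}  B5 = {a, g}  B6 = {g, h}  B7 = {e, h}
Tree: B1–B2, B1–B3, B1–B4, B3–B5, B5–B6, B6–B7
Every bag has size at most 2, so the width is 2 − 1 = 1 and tw(G) ≤ 1. Since G has at least one edge (e.g. f–d), it is not an edgeless graph, so tw(G) ≥ 1. The upper and lower bounds meet at 1, so that is the treewidth.

1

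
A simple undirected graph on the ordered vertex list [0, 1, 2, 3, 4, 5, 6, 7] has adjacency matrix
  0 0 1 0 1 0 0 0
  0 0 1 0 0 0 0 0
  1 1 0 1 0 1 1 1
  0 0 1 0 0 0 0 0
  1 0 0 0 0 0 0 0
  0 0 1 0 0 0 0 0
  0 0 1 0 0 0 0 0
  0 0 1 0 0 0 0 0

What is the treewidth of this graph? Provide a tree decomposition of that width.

Treewidth 1.
Bags: B1 = {2, 6}  B2 = {0, 2}  B3 = {0, 4}  B4 = {2, 3}  B5 = {2, 7}  B6 = {2, 5}  B7 = {1, 2}
Tree: B1–B2, B2–B3, B2–B4, B1–B5, B2–B6, B4–B7

Every bag has size at most 2, so the width is 2 − 1 = 1 and tw(G) ≤ 1. Any graph with an edge has treewidth ≥ 1, and G has the edge 2–6. Therefore the treewidth is 1.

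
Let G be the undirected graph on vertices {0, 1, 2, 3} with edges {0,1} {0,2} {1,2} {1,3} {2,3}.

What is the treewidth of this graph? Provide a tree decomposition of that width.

Each bag holds 3 vertices, so the decomposition has width 2, which upper-bounds the treewidth. Conversely, {0, 1, 2} is a clique of size 3, and the vertices of any clique must share a bag in every tree decomposition; so some bag has ≥ 3 vertices and tw(G) ≥ 2. The upper and lower bounds meet at 2, so that is the treewidth.

Treewidth 2.
Bags: B1 = {0, 1, 2}  B2 = {1, 2, 3}
Tree: B1–B2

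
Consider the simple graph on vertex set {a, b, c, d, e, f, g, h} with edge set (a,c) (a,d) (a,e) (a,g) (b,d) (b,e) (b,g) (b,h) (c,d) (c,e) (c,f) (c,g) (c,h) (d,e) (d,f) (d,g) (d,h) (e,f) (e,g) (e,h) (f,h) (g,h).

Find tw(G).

4

A width-4 tree decomposition is:
Bags: B1 = {c, d, e, g, h}  B2 = {b, d, e, g, h}  B3 = {c, d, e, f, h}  B4 = {a, c, d, e, g}
Tree: B1–B2, B1–B3, B1–B4
Every bag has size at most 5, so the width is 5 − 1 = 4 and tw(G) ≤ 4. Conversely, {c, d, e, g, h} is a clique of size 5, and the vertices of any clique must share a bag in every tree decomposition; so some bag has ≥ 5 vertices and tw(G) ≥ 4. Combining the bounds, tw(G) = 4.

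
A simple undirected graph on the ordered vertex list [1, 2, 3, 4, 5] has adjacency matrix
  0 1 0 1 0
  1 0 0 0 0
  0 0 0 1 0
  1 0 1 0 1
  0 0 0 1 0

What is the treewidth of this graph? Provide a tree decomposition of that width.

Treewidth 1.
Bags: B1 = {1, 4}  B2 = {3, 4}  B3 = {4, 5}  B4 = {1, 2}
Tree: B1–B2, B1–B3, B1–B4

Every bag has size at most 2, so the width is 2 − 1 = 1 and tw(G) ≤ 1. Since G has at least one edge (e.g. 4–1), it is not an edgeless graph, so tw(G) ≥ 1. Hence tw(G) = 1 exactly.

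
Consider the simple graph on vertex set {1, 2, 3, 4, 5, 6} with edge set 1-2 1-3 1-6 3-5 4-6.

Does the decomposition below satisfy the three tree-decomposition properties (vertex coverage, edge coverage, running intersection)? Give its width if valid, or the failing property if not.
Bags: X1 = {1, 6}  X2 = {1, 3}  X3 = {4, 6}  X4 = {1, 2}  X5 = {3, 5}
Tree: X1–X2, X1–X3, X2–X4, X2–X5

Yes; width 1.

Checking the three conditions: (i) the bags cover all of {1, 2, 3, 4, 5, 6}; (ii) for each edge, some bag contains both endpoints; (iii) the bags containing any fixed vertex form a subtree. All hold, so the decomposition is valid with width 2 − 1 = 1.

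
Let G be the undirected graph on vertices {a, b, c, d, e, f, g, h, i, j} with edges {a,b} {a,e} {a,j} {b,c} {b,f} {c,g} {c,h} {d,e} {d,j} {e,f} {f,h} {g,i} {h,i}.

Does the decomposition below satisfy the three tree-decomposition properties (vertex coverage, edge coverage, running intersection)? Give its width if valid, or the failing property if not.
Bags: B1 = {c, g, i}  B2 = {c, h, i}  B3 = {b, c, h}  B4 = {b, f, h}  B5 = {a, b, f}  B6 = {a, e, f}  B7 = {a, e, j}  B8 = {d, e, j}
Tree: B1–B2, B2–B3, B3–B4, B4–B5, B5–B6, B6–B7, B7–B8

Checking the three conditions: (i) the bags cover all of {a, b, c, d, e, f, g, h, i, j}; (ii) for each edge, some bag contains both endpoints; (iii) the bags containing any fixed vertex form a subtree. All hold, so the decomposition is valid with width 3 − 1 = 2.

Yes; width 2.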